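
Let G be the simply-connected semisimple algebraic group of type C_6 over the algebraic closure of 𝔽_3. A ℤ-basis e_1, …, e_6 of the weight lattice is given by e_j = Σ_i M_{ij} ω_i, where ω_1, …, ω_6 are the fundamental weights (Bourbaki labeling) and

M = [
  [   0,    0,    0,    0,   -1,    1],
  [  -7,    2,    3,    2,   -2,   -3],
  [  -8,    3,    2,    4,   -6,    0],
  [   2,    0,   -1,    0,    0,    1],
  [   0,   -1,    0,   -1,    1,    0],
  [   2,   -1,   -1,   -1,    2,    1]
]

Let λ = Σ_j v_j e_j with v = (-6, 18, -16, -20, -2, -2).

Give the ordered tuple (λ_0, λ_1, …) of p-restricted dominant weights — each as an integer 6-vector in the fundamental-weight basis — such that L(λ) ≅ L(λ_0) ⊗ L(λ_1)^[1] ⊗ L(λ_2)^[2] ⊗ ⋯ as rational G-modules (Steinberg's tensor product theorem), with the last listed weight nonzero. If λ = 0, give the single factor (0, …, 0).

((0, 0, 2, 2, 0, 0),)

Converting to the ω-basis (c_i = row i of M dotted with v = (-6, 18, -16, -20, -2, -2)):
  c_1 = (0)·(-6) + 0·18 + (0)·(-16) + (0)·(-20) + (-1)·(-2) + (1)·(-2) = 0
  c_2 = (-7)·(-6) + 2·18 + (3)·(-16) + (2)·(-20) + (-2)·(-2) + (-3)·(-2) = 0
  c_3 = (-8)·(-6) + 3·18 + (2)·(-16) + (4)·(-20) + (-6)·(-2) + (0)·(-2) = 2
  c_4 = (2)·(-6) + 0·18 + (-1)·(-16) + (0)·(-20) + (0)·(-2) + (1)·(-2) = 2
  c_5 = (0)·(-6) + (-1)·(18) + (0)·(-16) + (-1)·(-20) + (1)·(-2) + (0)·(-2) = 0
  c_6 = (2)·(-6) + (-1)·(18) + (-1)·(-16) + (-1)·(-20) + (2)·(-2) + (1)·(-2) = 0
Writing each c_i in base p = 3:
  c_1 = 0
  c_2 = 0
  c_3 = 2 = 2·3^0
  c_4 = 2 = 2·3^0
  c_5 = 0
  c_6 = 0
λ_0 = (0, 0, 2, 2, 0, 0)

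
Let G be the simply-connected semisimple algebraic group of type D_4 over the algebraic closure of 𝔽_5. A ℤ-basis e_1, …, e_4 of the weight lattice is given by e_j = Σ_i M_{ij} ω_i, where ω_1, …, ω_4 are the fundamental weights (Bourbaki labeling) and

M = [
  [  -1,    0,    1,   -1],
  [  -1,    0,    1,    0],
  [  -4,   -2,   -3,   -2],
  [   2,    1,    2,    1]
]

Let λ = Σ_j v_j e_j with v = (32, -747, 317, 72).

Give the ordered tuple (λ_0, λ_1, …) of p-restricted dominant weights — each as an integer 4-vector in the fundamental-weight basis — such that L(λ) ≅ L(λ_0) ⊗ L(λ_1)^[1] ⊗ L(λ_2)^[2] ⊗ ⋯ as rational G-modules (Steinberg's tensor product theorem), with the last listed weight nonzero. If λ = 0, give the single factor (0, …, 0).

((3, 0, 1, 3), (2, 2, 4, 4), (3, 1, 0, 0), (1, 2, 2, 0))

Change of basis e → ω: c = M·v where v = (32, -747, 317, 72):
  c_1 = -1*32 + 0*-747 + 1*317 + -1*72 = 213
  c_2 = -1*32 + 0*-747 + 1*317 + 0*72 = 285
  c_3 = -4*32 + -2*-747 + -3*317 + -2*72 = 271
  c_4 = 2*32 + 1*-747 + 2*317 + 1*72 = 23
Base-5 expansion of each c_i:
  c_1 = 213 = 3·5^0 + 2·5^1 + 3·5^2 + 1·5^3
  c_2 = 285 = 0·5^0 + 2·5^1 + 1·5^2 + 2·5^3
  c_3 = 271 = 1·5^0 + 4·5^1 + 0·5^2 + 2·5^3
  c_4 = 23 = 3·5^0 + 4·5^1
Factor λ_0 = (3, 0, 1, 3)
Factor λ_1 = (2, 2, 4, 4)
Factor λ_2 = (3, 1, 0, 0)
Factor λ_3 = (1, 2, 2, 0)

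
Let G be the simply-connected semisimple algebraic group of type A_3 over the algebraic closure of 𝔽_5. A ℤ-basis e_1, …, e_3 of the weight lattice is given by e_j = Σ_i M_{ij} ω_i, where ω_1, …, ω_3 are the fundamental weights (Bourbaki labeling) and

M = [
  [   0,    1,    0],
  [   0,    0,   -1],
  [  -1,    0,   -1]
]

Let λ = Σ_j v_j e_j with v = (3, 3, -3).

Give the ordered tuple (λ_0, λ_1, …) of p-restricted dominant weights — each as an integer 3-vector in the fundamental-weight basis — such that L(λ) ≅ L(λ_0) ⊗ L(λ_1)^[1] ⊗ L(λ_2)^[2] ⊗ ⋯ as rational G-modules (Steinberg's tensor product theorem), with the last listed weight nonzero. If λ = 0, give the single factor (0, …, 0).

In the fundamental-weight basis, λ has coordinates c = M·v (v = (3, 3, -3)):
  c_1 = 0·3 + 1·3 + (0)·(-3) = 3
  c_2 = 0·3 + 0·3 + (-1)·(-3) = 3
  c_3 = (-1)·(3) + 0·3 + (-1)·(-3) = 0
p = 5; digits c_i = Σ_j d_{ij}·5^j, 0 ≤ d_{ij} < 5:
  c_1 = 3 = 3·5^0
  c_2 = 3 = 3·5^0
  c_3 = 0
p-restricted factor λ_0 = (3, 3, 0)

((3, 3, 0),)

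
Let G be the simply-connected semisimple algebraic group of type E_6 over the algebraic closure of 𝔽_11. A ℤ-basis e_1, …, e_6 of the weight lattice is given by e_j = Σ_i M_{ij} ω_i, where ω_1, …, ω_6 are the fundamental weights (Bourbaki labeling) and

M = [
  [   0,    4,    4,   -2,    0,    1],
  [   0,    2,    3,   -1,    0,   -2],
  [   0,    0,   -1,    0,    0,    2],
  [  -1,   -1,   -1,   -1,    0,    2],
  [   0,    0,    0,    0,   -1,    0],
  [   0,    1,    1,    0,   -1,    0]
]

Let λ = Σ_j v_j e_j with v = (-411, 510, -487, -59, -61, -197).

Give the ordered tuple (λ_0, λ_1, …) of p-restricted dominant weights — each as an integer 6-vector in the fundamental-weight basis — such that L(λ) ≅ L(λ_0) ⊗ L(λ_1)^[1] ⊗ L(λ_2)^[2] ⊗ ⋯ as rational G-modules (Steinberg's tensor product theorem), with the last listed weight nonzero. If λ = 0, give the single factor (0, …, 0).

((2, 1, 5, 9, 6, 7), (1, 1, 8, 4, 5, 7))

Change of basis e → ω: c = M·v where v = (-411, 510, -487, -59, -61, -197):
  c_1 = (0)·(-411) + (4)·(510) + (4)·(-487) + (-2)·(-59) + (0)·(-61) + (1)·(-197) = 13
  c_2 = (0)·(-411) + (2)·(510) + (3)·(-487) + (-1)·(-59) + (0)·(-61) + (-2)·(-197) = 12
  c_3 = (0)·(-411) + (0)·(510) + (-1)·(-487) + (0)·(-59) + (0)·(-61) + (2)·(-197) = 93
  c_4 = (-1)·(-411) + (-1)·(510) + (-1)·(-487) + (-1)·(-59) + (0)·(-61) + (2)·(-197) = 53
  c_5 = (0)·(-411) + (0)·(510) + (0)·(-487) + (0)·(-59) + (-1)·(-61) + (0)·(-197) = 61
  c_6 = (0)·(-411) + (1)·(510) + (1)·(-487) + (0)·(-59) + (-1)·(-61) + (0)·(-197) = 84
Base-11 expansion of each c_i:
  c_1 = 13 = 2·11^0 + 1·11^1
  c_2 = 12 = 1·11^0 + 1·11^1
  c_3 = 93 = 5·11^0 + 8·11^1
  c_4 = 53 = 9·11^0 + 4·11^1
  c_5 = 61 = 6·11^0 + 5·11^1
  c_6 = 84 = 7·11^0 + 7·11^1
p-restricted factor λ_0 = (2, 1, 5, 9, 6, 7)
p-restricted factor λ_1 = (1, 1, 8, 4, 5, 7)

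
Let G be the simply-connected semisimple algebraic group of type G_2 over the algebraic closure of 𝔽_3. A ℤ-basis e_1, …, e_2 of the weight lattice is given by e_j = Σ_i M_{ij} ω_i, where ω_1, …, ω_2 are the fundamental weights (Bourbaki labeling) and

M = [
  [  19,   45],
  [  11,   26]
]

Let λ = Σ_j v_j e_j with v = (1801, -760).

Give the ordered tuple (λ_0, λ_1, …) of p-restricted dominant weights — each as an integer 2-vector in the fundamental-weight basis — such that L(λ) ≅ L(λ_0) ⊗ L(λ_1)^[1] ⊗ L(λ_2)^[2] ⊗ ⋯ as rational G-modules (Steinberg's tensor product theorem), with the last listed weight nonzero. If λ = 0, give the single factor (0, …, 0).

((1, 0), (0, 2), (2, 2), (0, 1))

Compute c_i = Σ_j M_{ij} v_j with v = (1801, -760):
  c_1 = 19·1801 + (45)·(-760) = 19
  c_2 = 11·1801 + (26)·(-760) = 51
p = 3; digits c_i = Σ_j d_{ij}·3^j, 0 ≤ d_{ij} < 3:
  c_1 = 19 = 1·3^0 + 0·3^1 + 2·3^2
  c_2 = 51 = 0·3^0 + 2·3^1 + 2·3^2 + 1·3^3
λ_0 = (1, 0)
λ_1 = (0, 2)
λ_2 = (2, 2)
λ_3 = (0, 1)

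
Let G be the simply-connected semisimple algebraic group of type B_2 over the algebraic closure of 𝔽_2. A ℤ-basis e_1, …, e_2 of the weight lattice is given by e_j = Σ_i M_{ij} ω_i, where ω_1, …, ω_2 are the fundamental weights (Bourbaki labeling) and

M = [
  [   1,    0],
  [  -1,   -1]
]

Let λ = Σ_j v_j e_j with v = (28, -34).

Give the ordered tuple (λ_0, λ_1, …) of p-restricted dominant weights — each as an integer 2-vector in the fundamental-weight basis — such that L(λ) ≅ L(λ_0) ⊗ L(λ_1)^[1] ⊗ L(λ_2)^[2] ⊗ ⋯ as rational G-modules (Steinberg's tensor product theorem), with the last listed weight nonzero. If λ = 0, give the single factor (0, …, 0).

Change of basis e → ω: c = M·v where v = (28, -34):
  c_1 = (1)·(28) + (0)·(-34) = 28
  c_2 = (-1)·(28) + (-1)·(-34) = 6
Base-2 expansion of each c_i:
  c_1 = 28 = 0·2^0 + 0·2^1 + 1·2^2 + 1·2^3 + 1·2^4
  c_2 = 6 = 0·2^0 + 1·2^1 + 1·2^2
λ_0 = (0, 0)
λ_1 = (0, 1)
λ_2 = (1, 1)
λ_3 = (1, 0)
λ_4 = (1, 0)

((0, 0), (0, 1), (1, 1), (1, 0), (1, 0))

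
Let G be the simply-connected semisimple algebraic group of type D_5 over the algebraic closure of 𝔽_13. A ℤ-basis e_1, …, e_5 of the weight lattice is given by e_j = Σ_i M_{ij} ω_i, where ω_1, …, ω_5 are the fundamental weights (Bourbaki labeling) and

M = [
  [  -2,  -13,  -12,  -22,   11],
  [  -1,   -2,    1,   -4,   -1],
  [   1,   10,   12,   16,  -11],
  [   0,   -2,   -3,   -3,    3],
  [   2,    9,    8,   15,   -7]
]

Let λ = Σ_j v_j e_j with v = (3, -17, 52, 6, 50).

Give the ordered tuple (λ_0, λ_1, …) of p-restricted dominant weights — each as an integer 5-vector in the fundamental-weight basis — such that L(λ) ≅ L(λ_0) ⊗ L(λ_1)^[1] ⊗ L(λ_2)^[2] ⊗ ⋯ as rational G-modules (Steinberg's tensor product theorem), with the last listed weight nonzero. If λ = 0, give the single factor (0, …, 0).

((9, 9, 3, 10, 9),)

Converting to the ω-basis (c_i = row i of M dotted with v = (3, -17, 52, 6, 50)):
  c_1 = -2*3 + -13*-17 + -12*52 + -22*6 + 11*50 = 9
  c_2 = -1*3 + -2*-17 + 1*52 + -4*6 + -1*50 = 9
  c_3 = 1*3 + 10*-17 + 12*52 + 16*6 + -11*50 = 3
  c_4 = 0*3 + -2*-17 + -3*52 + -3*6 + 3*50 = 10
  c_5 = 2*3 + 9*-17 + 8*52 + 15*6 + -7*50 = 9
Base-13 expansion of each c_i:
  c_1 = 9 = 9·13^0
  c_2 = 9 = 9·13^0
  c_3 = 3 = 3·13^0
  c_4 = 10 = 10·13^0
  c_5 = 9 = 9·13^0
λ_0 = (9, 9, 3, 10, 9)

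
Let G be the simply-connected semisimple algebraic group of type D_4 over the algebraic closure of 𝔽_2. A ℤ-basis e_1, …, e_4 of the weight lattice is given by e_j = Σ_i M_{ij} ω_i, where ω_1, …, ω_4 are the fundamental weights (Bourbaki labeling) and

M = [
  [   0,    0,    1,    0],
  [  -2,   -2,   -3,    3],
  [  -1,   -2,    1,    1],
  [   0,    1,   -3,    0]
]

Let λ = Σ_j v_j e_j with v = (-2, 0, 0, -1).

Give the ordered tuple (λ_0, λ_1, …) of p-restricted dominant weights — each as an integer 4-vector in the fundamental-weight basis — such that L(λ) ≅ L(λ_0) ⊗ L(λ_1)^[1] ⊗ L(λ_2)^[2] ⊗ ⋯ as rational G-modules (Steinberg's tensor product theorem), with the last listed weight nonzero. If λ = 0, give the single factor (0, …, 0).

Change of basis e → ω: c = M·v where v = (-2, 0, 0, -1):
  c_1 = (0)·(-2) + (0)·(0) + (1)·(0) + (0)·(-1) = 0
  c_2 = (-2)·(-2) + (-2)·(0) + (-3)·(0) + (3)·(-1) = 1
  c_3 = (-1)·(-2) + (-2)·(0) + (1)·(0) + (1)·(-1) = 1
  c_4 = (0)·(-2) + (1)·(0) + (-3)·(0) + (0)·(-1) = 0
Base-2 expansion of each c_i:
  c_1 = 0
  c_2 = 1 = 1·2^0
  c_3 = 1 = 1·2^0
  c_4 = 0
λ_0 = (0, 1, 1, 0)

((0, 1, 1, 0),)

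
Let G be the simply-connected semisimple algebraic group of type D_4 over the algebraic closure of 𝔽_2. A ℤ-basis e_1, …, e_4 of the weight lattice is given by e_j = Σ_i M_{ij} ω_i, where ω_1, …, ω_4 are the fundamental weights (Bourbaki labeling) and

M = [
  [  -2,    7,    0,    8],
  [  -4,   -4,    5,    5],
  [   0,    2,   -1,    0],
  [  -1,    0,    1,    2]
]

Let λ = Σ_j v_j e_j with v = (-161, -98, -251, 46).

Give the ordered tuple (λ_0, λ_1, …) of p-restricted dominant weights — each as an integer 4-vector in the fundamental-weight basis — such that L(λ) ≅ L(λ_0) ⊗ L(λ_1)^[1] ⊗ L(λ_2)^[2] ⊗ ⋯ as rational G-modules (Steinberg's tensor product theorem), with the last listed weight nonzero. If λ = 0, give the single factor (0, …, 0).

Converting to the ω-basis (c_i = row i of M dotted with v = (-161, -98, -251, 46)):
  c_1 = (-2)·(-161) + (7)·(-98) + (0)·(-251) + 8·46 = 4
  c_2 = (-4)·(-161) + (-4)·(-98) + (5)·(-251) + 5·46 = 11
  c_3 = (0)·(-161) + (2)·(-98) + (-1)·(-251) + 0·46 = 55
  c_4 = (-1)·(-161) + (0)·(-98) + (1)·(-251) + 2·46 = 2
p = 2; digits c_i = Σ_j d_{ij}·2^j, 0 ≤ d_{ij} < 2:
  c_1 = 4 = 0·2^0 + 0·2^1 + 1·2^2
  c_2 = 11 = 1·2^0 + 1·2^1 + 0·2^2 + 1·2^3
  c_3 = 55 = 1·2^0 + 1·2^1 + 1·2^2 + 0·2^3 + 1·2^4 + 1·2^5
  c_4 = 2 = 0·2^0 + 1·2^1
p-restricted factor λ_0 = (0, 1, 1, 0)
p-restricted factor λ_1 = (0, 1, 1, 1)
p-restricted factor λ_2 = (1, 0, 1, 0)
p-restricted factor λ_3 = (0, 1, 0, 0)
p-restricted factor λ_4 = (0, 0, 1, 0)
p-restricted factor λ_5 = (0, 0, 1, 0)

((0, 1, 1, 0), (0, 1, 1, 1), (1, 0, 1, 0), (0, 1, 0, 0), (0, 0, 1, 0), (0, 0, 1, 0))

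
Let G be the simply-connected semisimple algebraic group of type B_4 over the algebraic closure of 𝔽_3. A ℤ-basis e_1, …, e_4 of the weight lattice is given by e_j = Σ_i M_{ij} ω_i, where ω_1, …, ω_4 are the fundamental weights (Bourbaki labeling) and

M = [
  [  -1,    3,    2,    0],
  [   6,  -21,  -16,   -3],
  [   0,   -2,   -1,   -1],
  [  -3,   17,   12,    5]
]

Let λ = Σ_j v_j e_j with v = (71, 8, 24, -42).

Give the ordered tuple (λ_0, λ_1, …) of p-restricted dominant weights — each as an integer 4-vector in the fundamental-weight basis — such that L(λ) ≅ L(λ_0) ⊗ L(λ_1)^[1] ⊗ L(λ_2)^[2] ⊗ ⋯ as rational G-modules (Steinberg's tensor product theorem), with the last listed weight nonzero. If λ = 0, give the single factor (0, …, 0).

ω-coordinates c = M·v, v = (71, 8, 24, -42):
  c_1 = (-1)·(71) + 3·8 + 2·24 + (0)·(-42) = 1
  c_2 = 6·71 + (-21)·(8) + (-16)·(24) + (-3)·(-42) = 0
  c_3 = 0·71 + (-2)·(8) + (-1)·(24) + (-1)·(-42) = 2
  c_4 = (-3)·(71) + 17·8 + 12·24 + (5)·(-42) = 1
Writing each c_i in base p = 3:
  c_1 = 1 = 1·3^0
  c_2 = 0
  c_3 = 2 = 2·3^0
  c_4 = 1 = 1·3^0
λ_0 = (1, 0, 2, 1)

((1, 0, 2, 1),)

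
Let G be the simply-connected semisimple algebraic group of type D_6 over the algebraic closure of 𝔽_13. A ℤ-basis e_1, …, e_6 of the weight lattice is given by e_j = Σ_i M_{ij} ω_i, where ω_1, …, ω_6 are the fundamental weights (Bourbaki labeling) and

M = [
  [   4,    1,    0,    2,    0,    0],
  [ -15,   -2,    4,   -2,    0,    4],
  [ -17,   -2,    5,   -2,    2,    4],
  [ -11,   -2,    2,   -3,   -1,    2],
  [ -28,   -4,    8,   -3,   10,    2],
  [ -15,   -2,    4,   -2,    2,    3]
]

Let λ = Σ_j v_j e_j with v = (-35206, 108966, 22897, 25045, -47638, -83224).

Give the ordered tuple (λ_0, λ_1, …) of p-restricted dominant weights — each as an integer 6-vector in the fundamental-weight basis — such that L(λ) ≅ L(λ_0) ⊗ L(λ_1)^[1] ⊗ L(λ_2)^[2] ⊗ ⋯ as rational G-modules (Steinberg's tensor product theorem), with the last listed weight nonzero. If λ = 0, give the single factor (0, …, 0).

Compute c_i = Σ_j M_{ij} v_j with v = (-35206, 108966, 22897, 25045, -47638, -83224):
  c_1 = 4*-35206 + 1*108966 + 0*22897 + 2*25045 + 0*-47638 + 0*-83224 = 18232
  c_2 = -15*-35206 + -2*108966 + 4*22897 + -2*25045 + 0*-47638 + 4*-83224 = 18760
  c_3 = -17*-35206 + -2*108966 + 5*22897 + -2*25045 + 2*-47638 + 4*-83224 = 16793
  c_4 = -11*-35206 + -2*108966 + 2*22897 + -3*25045 + -1*-47638 + 2*-83224 = 21183
  c_5 = -28*-35206 + -4*108966 + 8*22897 + -3*25045 + 10*-47638 + 2*-83224 = 15117
  c_6 = -15*-35206 + -2*108966 + 4*22897 + -2*25045 + 2*-47638 + 3*-83224 = 6708
Base-13 expansion of each c_i:
  c_1 = 18232 = 6·13^0 + 11·13^1 + 3·13^2 + 8·13^3
  c_2 = 18760 = 1·13^0 + 0·13^1 + 7·13^2 + 8·13^3
  c_3 = 16793 = 10·13^0 + 4·13^1 + 8·13^2 + 7·13^3
  c_4 = 21183 = 6·13^0 + 4·13^1 + 8·13^2 + 9·13^3
  c_5 = 15117 = 11·13^0 + 5·13^1 + 11·13^2 + 6·13^3
  c_6 = 6708 = 0·13^0 + 9·13^1 + 0·13^2 + 3·13^3
p-restricted factor λ_0 = (6, 1, 10, 6, 11, 0)
p-restricted factor λ_1 = (11, 0, 4, 4, 5, 9)
p-restricted factor λ_2 = (3, 7, 8, 8, 11, 0)
p-restricted factor λ_3 = (8, 8, 7, 9, 6, 3)

((6, 1, 10, 6, 11, 0), (11, 0, 4, 4, 5, 9), (3, 7, 8, 8, 11, 0), (8, 8, 7, 9, 6, 3))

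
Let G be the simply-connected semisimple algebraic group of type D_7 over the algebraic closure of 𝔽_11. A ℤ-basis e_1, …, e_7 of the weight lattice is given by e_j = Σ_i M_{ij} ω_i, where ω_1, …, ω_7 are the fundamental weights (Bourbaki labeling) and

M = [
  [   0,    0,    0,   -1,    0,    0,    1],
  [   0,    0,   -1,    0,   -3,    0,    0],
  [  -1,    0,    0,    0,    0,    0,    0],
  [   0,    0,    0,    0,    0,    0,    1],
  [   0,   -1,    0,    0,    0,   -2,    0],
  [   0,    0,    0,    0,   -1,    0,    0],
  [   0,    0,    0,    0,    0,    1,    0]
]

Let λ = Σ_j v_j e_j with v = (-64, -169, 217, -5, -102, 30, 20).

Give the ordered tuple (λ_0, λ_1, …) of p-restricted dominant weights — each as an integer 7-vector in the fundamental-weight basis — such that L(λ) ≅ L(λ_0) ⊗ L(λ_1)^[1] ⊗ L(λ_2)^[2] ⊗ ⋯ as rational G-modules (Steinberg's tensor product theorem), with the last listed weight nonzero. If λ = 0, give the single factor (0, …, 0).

Change of basis e → ω: c = M·v where v = (-64, -169, 217, -5, -102, 30, 20):
  c_1 = 0*-64 + 0*-169 + 0*217 + -1*-5 + 0*-102 + 0*30 + 1*20 = 25
  c_2 = 0*-64 + 0*-169 + -1*217 + 0*-5 + -3*-102 + 0*30 + 0*20 = 89
  c_3 = -1*-64 + 0*-169 + 0*217 + 0*-5 + 0*-102 + 0*30 + 0*20 = 64
  c_4 = 0*-64 + 0*-169 + 0*217 + 0*-5 + 0*-102 + 0*30 + 1*20 = 20
  c_5 = 0*-64 + -1*-169 + 0*217 + 0*-5 + 0*-102 + -2*30 + 0*20 = 109
  c_6 = 0*-64 + 0*-169 + 0*217 + 0*-5 + -1*-102 + 0*30 + 0*20 = 102
  c_7 = 0*-64 + 0*-169 + 0*217 + 0*-5 + 0*-102 + 1*30 + 0*20 = 30
Base-11 expansion of each c_i:
  c_1 = 25 = 3·11^0 + 2·11^1
  c_2 = 89 = 1·11^0 + 8·11^1
  c_3 = 64 = 9·11^0 + 5·11^1
  c_4 = 20 = 9·11^0 + 1·11^1
  c_5 = 109 = 10·11^0 + 9·11^1
  c_6 = 102 = 3·11^0 + 9·11^1
  c_7 = 30 = 8·11^0 + 2·11^1
Factor λ_0 = (3, 1, 9, 9, 10, 3, 8)
Factor λ_1 = (2, 8, 5, 1, 9, 9, 2)

((3, 1, 9, 9, 10, 3, 8), (2, 8, 5, 1, 9, 9, 2))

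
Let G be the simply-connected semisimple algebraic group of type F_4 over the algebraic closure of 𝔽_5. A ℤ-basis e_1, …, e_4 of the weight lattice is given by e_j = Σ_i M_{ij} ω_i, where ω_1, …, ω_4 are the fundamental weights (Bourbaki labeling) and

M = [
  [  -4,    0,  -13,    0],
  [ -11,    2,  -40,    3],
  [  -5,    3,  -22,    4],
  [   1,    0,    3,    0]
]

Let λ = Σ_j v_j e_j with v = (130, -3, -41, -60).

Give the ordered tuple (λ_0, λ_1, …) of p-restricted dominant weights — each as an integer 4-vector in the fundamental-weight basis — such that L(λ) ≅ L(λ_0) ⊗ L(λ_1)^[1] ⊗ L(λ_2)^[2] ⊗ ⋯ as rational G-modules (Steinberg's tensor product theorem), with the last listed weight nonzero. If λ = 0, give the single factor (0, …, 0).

In the fundamental-weight basis, λ has coordinates c = M·v (v = (130, -3, -41, -60)):
  c_1 = -4*130 + 0*-3 + -13*-41 + 0*-60 = 13
  c_2 = -11*130 + 2*-3 + -40*-41 + 3*-60 = 24
  c_3 = -5*130 + 3*-3 + -22*-41 + 4*-60 = 3
  c_4 = 1*130 + 0*-3 + 3*-41 + 0*-60 = 7
Base-5 expansion of each c_i:
  c_1 = 13 = 3·5^0 + 2·5^1
  c_2 = 24 = 4·5^0 + 4·5^1
  c_3 = 3 = 3·5^0
  c_4 = 7 = 2·5^0 + 1·5^1
Factor λ_0 = (3, 4, 3, 2)
Factor λ_1 = (2, 4, 0, 1)

((3, 4, 3, 2), (2, 4, 0, 1))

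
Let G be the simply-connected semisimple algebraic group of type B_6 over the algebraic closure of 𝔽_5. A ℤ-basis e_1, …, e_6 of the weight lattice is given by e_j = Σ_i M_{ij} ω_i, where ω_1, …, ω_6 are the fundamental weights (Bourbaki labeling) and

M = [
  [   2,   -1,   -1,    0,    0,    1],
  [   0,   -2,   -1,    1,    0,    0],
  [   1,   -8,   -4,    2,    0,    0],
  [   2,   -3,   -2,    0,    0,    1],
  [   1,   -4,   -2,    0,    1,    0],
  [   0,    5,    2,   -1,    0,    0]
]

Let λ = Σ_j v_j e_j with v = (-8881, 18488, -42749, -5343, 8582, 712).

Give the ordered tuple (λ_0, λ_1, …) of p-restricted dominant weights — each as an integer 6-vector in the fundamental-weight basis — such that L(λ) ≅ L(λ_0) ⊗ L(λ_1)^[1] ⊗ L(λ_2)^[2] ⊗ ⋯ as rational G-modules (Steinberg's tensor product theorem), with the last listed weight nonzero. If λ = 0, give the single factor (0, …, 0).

((1, 0, 0, 4, 2, 0), (2, 1, 0, 1, 4, 2), (3, 2, 1, 4, 4, 1), (2, 3, 3, 3, 4, 3), (1, 0, 0, 0, 2, 4), (2, 0, 1, 4, 3, 3))

Change of basis e → ω: c = M·v where v = (-8881, 18488, -42749, -5343, 8582, 712):
  c_1 = (2)·(-8881) + (-1)·(18488) + (-1)·(-42749) + (0)·(-5343) + 0·8582 + 1·712 = 7211
  c_2 = (0)·(-8881) + (-2)·(18488) + (-1)·(-42749) + (1)·(-5343) + 0·8582 + 0·712 = 430
  c_3 = (1)·(-8881) + (-8)·(18488) + (-4)·(-42749) + (2)·(-5343) + 0·8582 + 0·712 = 3525
  c_4 = (2)·(-8881) + (-3)·(18488) + (-2)·(-42749) + (0)·(-5343) + 0·8582 + 1·712 = 12984
  c_5 = (1)·(-8881) + (-4)·(18488) + (-2)·(-42749) + (0)·(-5343) + 1·8582 + 0·712 = 11247
  c_6 = (0)·(-8881) + 5·18488 + (2)·(-42749) + (-1)·(-5343) + 0·8582 + 0·712 = 12285
Writing each c_i in base p = 5:
  c_1 = 7211 = 1·5^0 + 2·5^1 + 3·5^2 + 2·5^3 + 1·5^4 + 2·5^5
  c_2 = 430 = 0·5^0 + 1·5^1 + 2·5^2 + 3·5^3
  c_3 = 3525 = 0·5^0 + 0·5^1 + 1·5^2 + 3·5^3 + 0·5^4 + 1·5^5
  c_4 = 12984 = 4·5^0 + 1·5^1 + 4·5^2 + 3·5^3 + 0·5^4 + 4·5^5
  c_5 = 11247 = 2·5^0 + 4·5^1 + 4·5^2 + 4·5^3 + 2·5^4 + 3·5^5
  c_6 = 12285 = 0·5^0 + 2·5^1 + 1·5^2 + 3·5^3 + 4·5^4 + 3·5^5
λ_0 = (1, 0, 0, 4, 2, 0)
λ_1 = (2, 1, 0, 1, 4, 2)
λ_2 = (3, 2, 1, 4, 4, 1)
λ_3 = (2, 3, 3, 3, 4, 3)
λ_4 = (1, 0, 0, 0, 2, 4)
λ_5 = (2, 0, 1, 4, 3, 3)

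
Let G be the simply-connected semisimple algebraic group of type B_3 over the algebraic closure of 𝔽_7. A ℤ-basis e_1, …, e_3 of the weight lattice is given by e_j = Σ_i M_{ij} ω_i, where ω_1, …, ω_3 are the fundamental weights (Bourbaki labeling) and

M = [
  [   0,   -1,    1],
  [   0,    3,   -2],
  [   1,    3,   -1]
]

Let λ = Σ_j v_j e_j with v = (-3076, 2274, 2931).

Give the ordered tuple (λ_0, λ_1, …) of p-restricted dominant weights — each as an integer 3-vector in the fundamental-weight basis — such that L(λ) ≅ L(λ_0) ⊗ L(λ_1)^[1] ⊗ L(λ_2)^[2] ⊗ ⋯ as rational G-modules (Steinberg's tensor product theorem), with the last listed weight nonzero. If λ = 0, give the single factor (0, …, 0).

Converting to the ω-basis (c_i = row i of M dotted with v = (-3076, 2274, 2931)):
  c_1 = (0)·(-3076) + (-1)·(2274) + (1)·(2931) = 657
  c_2 = (0)·(-3076) + (3)·(2274) + (-2)·(2931) = 960
  c_3 = (1)·(-3076) + (3)·(2274) + (-1)·(2931) = 815
p = 7; digits c_i = Σ_j d_{ij}·7^j, 0 ≤ d_{ij} < 7:
  c_1 = 657 = 6·7^0 + 2·7^1 + 6·7^2 + 1·7^3
  c_2 = 960 = 1·7^0 + 4·7^1 + 5·7^2 + 2·7^3
  c_3 = 815 = 3·7^0 + 4·7^1 + 2·7^2 + 2·7^3
λ_0 = (6, 1, 3)
λ_1 = (2, 4, 4)
λ_2 = (6, 5, 2)
λ_3 = (1, 2, 2)

((6, 1, 3), (2, 4, 4), (6, 5, 2), (1, 2, 2))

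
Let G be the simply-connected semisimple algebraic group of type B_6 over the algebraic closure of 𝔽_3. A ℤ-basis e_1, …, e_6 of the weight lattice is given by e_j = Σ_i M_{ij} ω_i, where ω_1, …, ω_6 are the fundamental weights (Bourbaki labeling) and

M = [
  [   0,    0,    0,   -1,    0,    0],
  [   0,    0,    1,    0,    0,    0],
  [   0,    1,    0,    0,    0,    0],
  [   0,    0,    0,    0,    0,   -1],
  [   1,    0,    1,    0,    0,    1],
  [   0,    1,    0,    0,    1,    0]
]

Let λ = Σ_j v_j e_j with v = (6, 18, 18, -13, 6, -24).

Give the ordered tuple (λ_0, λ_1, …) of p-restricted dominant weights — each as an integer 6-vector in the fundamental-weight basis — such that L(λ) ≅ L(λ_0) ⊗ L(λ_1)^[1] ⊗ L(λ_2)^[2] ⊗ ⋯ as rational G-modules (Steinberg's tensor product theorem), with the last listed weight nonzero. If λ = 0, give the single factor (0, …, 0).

((1, 0, 0, 0, 0, 0), (1, 0, 0, 2, 0, 2), (1, 2, 2, 2, 0, 2))

ω-coordinates c = M·v, v = (6, 18, 18, -13, 6, -24):
  c_1 = 0·6 + 0·18 + 0·18 + (-1)·(-13) + 0·6 + (0)·(-24) = 13
  c_2 = 0·6 + 0·18 + 1·18 + (0)·(-13) + 0·6 + (0)·(-24) = 18
  c_3 = 0·6 + 1·18 + 0·18 + (0)·(-13) + 0·6 + (0)·(-24) = 18
  c_4 = 0·6 + 0·18 + 0·18 + (0)·(-13) + 0·6 + (-1)·(-24) = 24
  c_5 = 1·6 + 0·18 + 1·18 + (0)·(-13) + 0·6 + (1)·(-24) = 0
  c_6 = 0·6 + 1·18 + 0·18 + (0)·(-13) + 1·6 + (0)·(-24) = 24
Expand coordinatewise in base 3:
  c_1 = 13 = 1·3^0 + 1·3^1 + 1·3^2
  c_2 = 18 = 0·3^0 + 0·3^1 + 2·3^2
  c_3 = 18 = 0·3^0 + 0·3^1 + 2·3^2
  c_4 = 24 = 0·3^0 + 2·3^1 + 2·3^2
  c_5 = 0
  c_6 = 24 = 0·3^0 + 2·3^1 + 2·3^2
λ_0 = (1, 0, 0, 0, 0, 0)
λ_1 = (1, 0, 0, 2, 0, 2)
λ_2 = (1, 2, 2, 2, 0, 2)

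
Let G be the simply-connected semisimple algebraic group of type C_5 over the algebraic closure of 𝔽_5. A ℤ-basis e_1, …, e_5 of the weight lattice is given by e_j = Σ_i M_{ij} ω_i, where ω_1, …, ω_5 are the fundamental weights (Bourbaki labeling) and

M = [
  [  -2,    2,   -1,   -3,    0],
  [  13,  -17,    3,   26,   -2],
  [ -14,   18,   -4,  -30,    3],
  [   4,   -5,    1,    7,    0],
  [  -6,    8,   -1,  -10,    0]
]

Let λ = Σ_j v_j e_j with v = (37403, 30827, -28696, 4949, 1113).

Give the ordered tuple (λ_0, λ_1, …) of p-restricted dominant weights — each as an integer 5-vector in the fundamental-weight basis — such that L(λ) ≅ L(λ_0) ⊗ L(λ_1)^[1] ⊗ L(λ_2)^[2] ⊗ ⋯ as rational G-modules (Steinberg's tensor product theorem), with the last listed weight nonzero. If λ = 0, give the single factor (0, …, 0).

Converting to the ω-basis (c_i = row i of M dotted with v = (37403, 30827, -28696, 4949, 1113)):
  c_1 = (-2)·(37403) + 2·30827 + (-1)·(-28696) + (-3)·(4949) + 0·1113 = 697
  c_2 = 13·37403 + (-17)·(30827) + (3)·(-28696) + 26·4949 + (-2)·(1113) = 2540
  c_3 = (-14)·(37403) + 18·30827 + (-4)·(-28696) + (-30)·(4949) + 3·1113 = 897
  c_4 = 4·37403 + (-5)·(30827) + (1)·(-28696) + 7·4949 + 0·1113 = 1424
  c_5 = (-6)·(37403) + 8·30827 + (-1)·(-28696) + (-10)·(4949) + 0·1113 = 1404
Base-5 expansion of each c_i:
  c_1 = 697 = 2·5^0 + 4·5^1 + 2·5^2 + 0·5^3 + 1·5^4
  c_2 = 2540 = 0·5^0 + 3·5^1 + 1·5^2 + 0·5^3 + 4·5^4
  c_3 = 897 = 2·5^0 + 4·5^1 + 0·5^2 + 2·5^3 + 1·5^4
  c_4 = 1424 = 4·5^0 + 4·5^1 + 1·5^2 + 1·5^3 + 2·5^4
  c_5 = 1404 = 4·5^0 + 0·5^1 + 1·5^2 + 1·5^3 + 2·5^4
p-restricted factor λ_0 = (2, 0, 2, 4, 4)
p-restricted factor λ_1 = (4, 3, 4, 4, 0)
p-restricted factor λ_2 = (2, 1, 0, 1, 1)
p-restricted factor λ_3 = (0, 0, 2, 1, 1)
p-restricted factor λ_4 = (1, 4, 1, 2, 2)

((2, 0, 2, 4, 4), (4, 3, 4, 4, 0), (2, 1, 0, 1, 1), (0, 0, 2, 1, 1), (1, 4, 1, 2, 2))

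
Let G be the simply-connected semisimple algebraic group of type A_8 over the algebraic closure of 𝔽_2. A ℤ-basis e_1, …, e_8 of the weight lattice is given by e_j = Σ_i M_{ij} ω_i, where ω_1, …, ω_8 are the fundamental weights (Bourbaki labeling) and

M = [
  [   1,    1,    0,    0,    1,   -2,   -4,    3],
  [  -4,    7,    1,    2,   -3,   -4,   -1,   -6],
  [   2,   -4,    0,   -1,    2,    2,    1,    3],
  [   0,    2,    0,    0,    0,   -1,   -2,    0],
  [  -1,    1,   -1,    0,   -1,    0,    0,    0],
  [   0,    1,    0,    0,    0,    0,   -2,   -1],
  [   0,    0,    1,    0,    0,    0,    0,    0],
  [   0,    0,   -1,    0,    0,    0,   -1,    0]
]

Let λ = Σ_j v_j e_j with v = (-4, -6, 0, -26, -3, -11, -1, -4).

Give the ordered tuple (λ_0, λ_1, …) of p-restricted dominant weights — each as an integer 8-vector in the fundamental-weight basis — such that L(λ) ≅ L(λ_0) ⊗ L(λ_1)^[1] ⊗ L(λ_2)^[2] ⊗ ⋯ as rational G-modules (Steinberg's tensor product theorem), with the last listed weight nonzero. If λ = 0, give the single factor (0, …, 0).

ω-coordinates c = M·v, v = (-4, -6, 0, -26, -3, -11, -1, -4):
  c_1 = (1)·(-4) + (1)·(-6) + 0·0 + (0)·(-26) + (1)·(-3) + (-2)·(-11) + (-4)·(-1) + (3)·(-4) = 1
  c_2 = (-4)·(-4) + (7)·(-6) + 1·0 + (2)·(-26) + (-3)·(-3) + (-4)·(-11) + (-1)·(-1) + (-6)·(-4) = 0
  c_3 = (2)·(-4) + (-4)·(-6) + 0·0 + (-1)·(-26) + (2)·(-3) + (2)·(-11) + (1)·(-1) + (3)·(-4) = 1
  c_4 = (0)·(-4) + (2)·(-6) + 0·0 + (0)·(-26) + (0)·(-3) + (-1)·(-11) + (-2)·(-1) + (0)·(-4) = 1
  c_5 = (-1)·(-4) + (1)·(-6) + (-1)·(0) + (0)·(-26) + (-1)·(-3) + (0)·(-11) + (0)·(-1) + (0)·(-4) = 1
  c_6 = (0)·(-4) + (1)·(-6) + 0·0 + (0)·(-26) + (0)·(-3) + (0)·(-11) + (-2)·(-1) + (-1)·(-4) = 0
  c_7 = (0)·(-4) + (0)·(-6) + 1·0 + (0)·(-26) + (0)·(-3) + (0)·(-11) + (0)·(-1) + (0)·(-4) = 0
  c_8 = (0)·(-4) + (0)·(-6) + (-1)·(0) + (0)·(-26) + (0)·(-3) + (0)·(-11) + (-1)·(-1) + (0)·(-4) = 1
Base-2 expansion of each c_i:
  c_1 = 1 = 1·2^0
  c_2 = 0
  c_3 = 1 = 1·2^0
  c_4 = 1 = 1·2^0
  c_5 = 1 = 1·2^0
  c_6 = 0
  c_7 = 0
  c_8 = 1 = 1·2^0
λ_0 = (1, 0, 1, 1, 1, 0, 0, 1)

((1, 0, 1, 1, 1, 0, 0, 1),)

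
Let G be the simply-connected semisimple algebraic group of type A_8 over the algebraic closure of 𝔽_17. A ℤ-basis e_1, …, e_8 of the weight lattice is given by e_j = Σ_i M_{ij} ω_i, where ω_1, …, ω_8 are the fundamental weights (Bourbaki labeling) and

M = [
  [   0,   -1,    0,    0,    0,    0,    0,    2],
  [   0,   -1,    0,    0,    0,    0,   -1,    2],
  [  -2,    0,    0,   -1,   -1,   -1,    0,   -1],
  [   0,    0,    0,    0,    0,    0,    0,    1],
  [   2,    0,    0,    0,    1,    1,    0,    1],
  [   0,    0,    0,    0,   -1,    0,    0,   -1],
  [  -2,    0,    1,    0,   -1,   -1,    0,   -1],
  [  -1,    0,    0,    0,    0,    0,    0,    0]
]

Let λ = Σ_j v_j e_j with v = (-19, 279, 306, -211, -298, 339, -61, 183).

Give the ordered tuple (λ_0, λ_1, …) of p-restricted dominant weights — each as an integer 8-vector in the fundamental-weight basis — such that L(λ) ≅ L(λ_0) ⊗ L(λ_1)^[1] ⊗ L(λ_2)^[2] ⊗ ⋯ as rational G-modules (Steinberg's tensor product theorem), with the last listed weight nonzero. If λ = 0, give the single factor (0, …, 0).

((2, 12, 8, 13, 16, 13, 1, 2), (5, 8, 1, 10, 10, 6, 7, 1))

Change of basis e → ω: c = M·v where v = (-19, 279, 306, -211, -298, 339, -61, 183):
  c_1 = (0)·(-19) + (-1)·(279) + 0·306 + (0)·(-211) + (0)·(-298) + 0·339 + (0)·(-61) + 2·183 = 87
  c_2 = (0)·(-19) + (-1)·(279) + 0·306 + (0)·(-211) + (0)·(-298) + 0·339 + (-1)·(-61) + 2·183 = 148
  c_3 = (-2)·(-19) + 0·279 + 0·306 + (-1)·(-211) + (-1)·(-298) + (-1)·(339) + (0)·(-61) + (-1)·(183) = 25
  c_4 = (0)·(-19) + 0·279 + 0·306 + (0)·(-211) + (0)·(-298) + 0·339 + (0)·(-61) + 1·183 = 183
  c_5 = (2)·(-19) + 0·279 + 0·306 + (0)·(-211) + (1)·(-298) + 1·339 + (0)·(-61) + 1·183 = 186
  c_6 = (0)·(-19) + 0·279 + 0·306 + (0)·(-211) + (-1)·(-298) + 0·339 + (0)·(-61) + (-1)·(183) = 115
  c_7 = (-2)·(-19) + 0·279 + 1·306 + (0)·(-211) + (-1)·(-298) + (-1)·(339) + (0)·(-61) + (-1)·(183) = 120
  c_8 = (-1)·(-19) + 0·279 + 0·306 + (0)·(-211) + (0)·(-298) + 0·339 + (0)·(-61) + 0·183 = 19
Expand coordinatewise in base 17:
  c_1 = 87 = 2·17^0 + 5·17^1
  c_2 = 148 = 12·17^0 + 8·17^1
  c_3 = 25 = 8·17^0 + 1·17^1
  c_4 = 183 = 13·17^0 + 10·17^1
  c_5 = 186 = 16·17^0 + 10·17^1
  c_6 = 115 = 13·17^0 + 6·17^1
  c_7 = 120 = 1·17^0 + 7·17^1
  c_8 = 19 = 2·17^0 + 1·17^1
λ_0 = (2, 12, 8, 13, 16, 13, 1, 2)
λ_1 = (5, 8, 1, 10, 10, 6, 7, 1)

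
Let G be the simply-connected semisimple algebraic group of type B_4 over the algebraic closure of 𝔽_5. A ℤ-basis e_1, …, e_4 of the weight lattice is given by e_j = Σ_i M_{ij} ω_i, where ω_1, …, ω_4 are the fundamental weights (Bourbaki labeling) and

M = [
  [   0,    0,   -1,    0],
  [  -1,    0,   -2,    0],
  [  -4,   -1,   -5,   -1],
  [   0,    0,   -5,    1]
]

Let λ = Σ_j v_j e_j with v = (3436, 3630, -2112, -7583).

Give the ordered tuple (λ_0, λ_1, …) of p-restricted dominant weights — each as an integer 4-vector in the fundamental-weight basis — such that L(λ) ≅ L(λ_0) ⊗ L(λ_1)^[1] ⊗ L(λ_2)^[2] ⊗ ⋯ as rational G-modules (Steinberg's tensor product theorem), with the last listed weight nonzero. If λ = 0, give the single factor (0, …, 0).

In the fundamental-weight basis, λ has coordinates c = M·v (v = (3436, 3630, -2112, -7583)):
  c_1 = (0)·(3436) + (0)·(3630) + (-1)·(-2112) + (0)·(-7583) = 2112
  c_2 = (-1)·(3436) + (0)·(3630) + (-2)·(-2112) + (0)·(-7583) = 788
  c_3 = (-4)·(3436) + (-1)·(3630) + (-5)·(-2112) + (-1)·(-7583) = 769
  c_4 = (0)·(3436) + (0)·(3630) + (-5)·(-2112) + (1)·(-7583) = 2977
Base-5 expansion of each c_i:
  c_1 = 2112 = 2·5^0 + 2·5^1 + 4·5^2 + 1·5^3 + 3·5^4
  c_2 = 788 = 3·5^0 + 2·5^1 + 1·5^2 + 1·5^3 + 1·5^4
  c_3 = 769 = 4·5^0 + 3·5^1 + 0·5^2 + 1·5^3 + 1·5^4
  c_4 = 2977 = 2·5^0 + 0·5^1 + 4·5^2 + 3·5^3 + 4·5^4
Factor λ_0 = (2, 3, 4, 2)
Factor λ_1 = (2, 2, 3, 0)
Factor λ_2 = (4, 1, 0, 4)
Factor λ_3 = (1, 1, 1, 3)
Factor λ_4 = (3, 1, 1, 4)

((2, 3, 4, 2), (2, 2, 3, 0), (4, 1, 0, 4), (1, 1, 1, 3), (3, 1, 1, 4))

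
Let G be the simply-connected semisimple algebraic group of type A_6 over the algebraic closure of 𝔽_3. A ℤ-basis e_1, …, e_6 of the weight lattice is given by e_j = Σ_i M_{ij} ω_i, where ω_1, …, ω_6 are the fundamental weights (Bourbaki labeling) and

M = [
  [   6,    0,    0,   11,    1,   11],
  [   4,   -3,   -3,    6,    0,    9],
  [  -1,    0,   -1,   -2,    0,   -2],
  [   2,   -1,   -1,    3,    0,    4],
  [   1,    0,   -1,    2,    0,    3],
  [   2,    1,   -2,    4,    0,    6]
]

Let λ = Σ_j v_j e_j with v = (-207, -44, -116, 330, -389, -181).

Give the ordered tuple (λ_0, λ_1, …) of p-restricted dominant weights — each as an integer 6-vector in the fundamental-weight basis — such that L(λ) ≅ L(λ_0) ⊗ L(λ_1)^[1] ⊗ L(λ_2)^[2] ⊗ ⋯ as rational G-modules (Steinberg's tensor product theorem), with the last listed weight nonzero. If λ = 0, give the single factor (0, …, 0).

Compute c_i = Σ_j M_{ij} v_j with v = (-207, -44, -116, 330, -389, -181):
  c_1 = 6*-207 + 0*-44 + 0*-116 + 11*330 + 1*-389 + 11*-181 = 8
  c_2 = 4*-207 + -3*-44 + -3*-116 + 6*330 + 0*-389 + 9*-181 = 3
  c_3 = -1*-207 + 0*-44 + -1*-116 + -2*330 + 0*-389 + -2*-181 = 25
  c_4 = 2*-207 + -1*-44 + -1*-116 + 3*330 + 0*-389 + 4*-181 = 12
  c_5 = 1*-207 + 0*-44 + -1*-116 + 2*330 + 0*-389 + 3*-181 = 26
  c_6 = 2*-207 + 1*-44 + -2*-116 + 4*330 + 0*-389 + 6*-181 = 8
p = 3; digits c_i = Σ_j d_{ij}·3^j, 0 ≤ d_{ij} < 3:
  c_1 = 8 = 2·3^0 + 2·3^1
  c_2 = 3 = 0·3^0 + 1·3^1
  c_3 = 25 = 1·3^0 + 2·3^1 + 2·3^2
  c_4 = 12 = 0·3^0 + 1·3^1 + 1·3^2
  c_5 = 26 = 2·3^0 + 2·3^1 + 2·3^2
  c_6 = 8 = 2·3^0 + 2·3^1
λ_0 = (2, 0, 1, 0, 2, 2)
λ_1 = (2, 1, 2, 1, 2, 2)
λ_2 = (0, 0, 2, 1, 2, 0)

((2, 0, 1, 0, 2, 2), (2, 1, 2, 1, 2, 2), (0, 0, 2, 1, 2, 0))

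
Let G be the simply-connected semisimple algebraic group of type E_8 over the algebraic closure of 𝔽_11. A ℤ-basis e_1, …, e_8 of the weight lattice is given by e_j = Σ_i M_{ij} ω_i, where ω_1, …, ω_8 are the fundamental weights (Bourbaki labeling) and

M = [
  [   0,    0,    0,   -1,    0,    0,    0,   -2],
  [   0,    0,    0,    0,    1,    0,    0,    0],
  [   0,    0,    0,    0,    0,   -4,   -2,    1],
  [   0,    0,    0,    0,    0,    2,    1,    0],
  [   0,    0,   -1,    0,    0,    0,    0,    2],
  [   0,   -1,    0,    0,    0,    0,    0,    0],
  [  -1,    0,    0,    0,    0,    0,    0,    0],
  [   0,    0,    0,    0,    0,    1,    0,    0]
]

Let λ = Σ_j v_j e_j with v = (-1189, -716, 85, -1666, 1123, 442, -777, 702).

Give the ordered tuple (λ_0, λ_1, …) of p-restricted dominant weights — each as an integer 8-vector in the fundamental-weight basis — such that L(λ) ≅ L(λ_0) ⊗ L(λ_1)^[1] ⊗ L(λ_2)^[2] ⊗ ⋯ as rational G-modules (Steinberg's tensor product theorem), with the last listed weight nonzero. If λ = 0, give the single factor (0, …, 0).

((9, 1, 4, 8, 10, 1, 1, 2), (1, 3, 0, 9, 9, 10, 9, 7), (2, 9, 4, 0, 10, 5, 9, 3))

ω-coordinates c = M·v, v = (-1189, -716, 85, -1666, 1123, 442, -777, 702):
  c_1 = (0)·(-1189) + (0)·(-716) + 0·85 + (-1)·(-1666) + 0·1123 + 0·442 + (0)·(-777) + (-2)·(702) = 262
  c_2 = (0)·(-1189) + (0)·(-716) + 0·85 + (0)·(-1666) + 1·1123 + 0·442 + (0)·(-777) + 0·702 = 1123
  c_3 = (0)·(-1189) + (0)·(-716) + 0·85 + (0)·(-1666) + 0·1123 + (-4)·(442) + (-2)·(-777) + 1·702 = 488
  c_4 = (0)·(-1189) + (0)·(-716) + 0·85 + (0)·(-1666) + 0·1123 + 2·442 + (1)·(-777) + 0·702 = 107
  c_5 = (0)·(-1189) + (0)·(-716) + (-1)·(85) + (0)·(-1666) + 0·1123 + 0·442 + (0)·(-777) + 2·702 = 1319
  c_6 = (0)·(-1189) + (-1)·(-716) + 0·85 + (0)·(-1666) + 0·1123 + 0·442 + (0)·(-777) + 0·702 = 716
  c_7 = (-1)·(-1189) + (0)·(-716) + 0·85 + (0)·(-1666) + 0·1123 + 0·442 + (0)·(-777) + 0·702 = 1189
  c_8 = (0)·(-1189) + (0)·(-716) + 0·85 + (0)·(-1666) + 0·1123 + 1·442 + (0)·(-777) + 0·702 = 442
Expand coordinatewise in base 11:
  c_1 = 262 = 9·11^0 + 1·11^1 + 2·11^2
  c_2 = 1123 = 1·11^0 + 3·11^1 + 9·11^2
  c_3 = 488 = 4·11^0 + 0·11^1 + 4·11^2
  c_4 = 107 = 8·11^0 + 9·11^1
  c_5 = 1319 = 10·11^0 + 9·11^1 + 10·11^2
  c_6 = 716 = 1·11^0 + 10·11^1 + 5·11^2
  c_7 = 1189 = 1·11^0 + 9·11^1 + 9·11^2
  c_8 = 442 = 2·11^0 + 7·11^1 + 3·11^2
λ_0 = (9, 1, 4, 8, 10, 1, 1, 2)
λ_1 = (1, 3, 0, 9, 9, 10, 9, 7)
λ_2 = (2, 9, 4, 0, 10, 5, 9, 3)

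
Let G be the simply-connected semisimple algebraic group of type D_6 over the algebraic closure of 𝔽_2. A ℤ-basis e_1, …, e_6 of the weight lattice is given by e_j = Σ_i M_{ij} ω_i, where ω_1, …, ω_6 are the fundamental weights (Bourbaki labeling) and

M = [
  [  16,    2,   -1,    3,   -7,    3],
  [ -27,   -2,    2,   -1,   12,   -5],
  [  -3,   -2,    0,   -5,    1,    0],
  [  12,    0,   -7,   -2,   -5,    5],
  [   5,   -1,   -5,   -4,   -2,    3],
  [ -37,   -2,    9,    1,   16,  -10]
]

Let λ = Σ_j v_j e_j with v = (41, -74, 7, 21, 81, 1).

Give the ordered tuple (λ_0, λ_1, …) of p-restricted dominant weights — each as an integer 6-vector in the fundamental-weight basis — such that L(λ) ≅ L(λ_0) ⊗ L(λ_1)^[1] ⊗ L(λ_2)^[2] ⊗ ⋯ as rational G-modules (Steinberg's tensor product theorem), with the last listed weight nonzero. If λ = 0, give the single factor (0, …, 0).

In the fundamental-weight basis, λ has coordinates c = M·v (v = (41, -74, 7, 21, 81, 1)):
  c_1 = 16*41 + 2*-74 + -1*7 + 3*21 + -7*81 + 3*1 = 0
  c_2 = -27*41 + -2*-74 + 2*7 + -1*21 + 12*81 + -5*1 = 1
  c_3 = -3*41 + -2*-74 + 0*7 + -5*21 + 1*81 + 0*1 = 1
  c_4 = 12*41 + 0*-74 + -7*7 + -2*21 + -5*81 + 5*1 = 1
  c_5 = 5*41 + -1*-74 + -5*7 + -4*21 + -2*81 + 3*1 = 1
  c_6 = -37*41 + -2*-74 + 9*7 + 1*21 + 16*81 + -10*1 = 1
Base-2 expansion of each c_i:
  c_1 = 0
  c_2 = 1 = 1·2^0
  c_3 = 1 = 1·2^0
  c_4 = 1 = 1·2^0
  c_5 = 1 = 1·2^0
  c_6 = 1 = 1·2^0
λ_0 = (0, 1, 1, 1, 1, 1)

((0, 1, 1, 1, 1, 1),)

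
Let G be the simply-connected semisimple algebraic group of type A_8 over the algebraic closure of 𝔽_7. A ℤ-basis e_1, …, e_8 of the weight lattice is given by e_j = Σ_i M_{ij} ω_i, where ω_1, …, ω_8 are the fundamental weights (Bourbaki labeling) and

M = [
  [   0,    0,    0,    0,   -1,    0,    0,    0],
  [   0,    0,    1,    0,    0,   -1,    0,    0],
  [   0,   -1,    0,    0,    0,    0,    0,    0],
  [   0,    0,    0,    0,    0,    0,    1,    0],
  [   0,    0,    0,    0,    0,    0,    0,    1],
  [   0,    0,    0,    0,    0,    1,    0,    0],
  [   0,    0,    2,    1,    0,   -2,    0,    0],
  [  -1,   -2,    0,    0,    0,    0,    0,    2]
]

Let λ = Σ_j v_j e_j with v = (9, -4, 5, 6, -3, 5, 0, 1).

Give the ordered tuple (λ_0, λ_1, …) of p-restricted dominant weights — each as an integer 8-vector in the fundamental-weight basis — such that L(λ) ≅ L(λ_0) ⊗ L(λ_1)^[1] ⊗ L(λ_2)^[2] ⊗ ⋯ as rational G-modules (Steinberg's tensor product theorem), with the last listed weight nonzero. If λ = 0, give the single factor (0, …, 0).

Converting to the ω-basis (c_i = row i of M dotted with v = (9, -4, 5, 6, -3, 5, 0, 1)):
  c_1 = 0·9 + (0)·(-4) + 0·5 + 0·6 + (-1)·(-3) + 0·5 + 0·0 + 0·1 = 3
  c_2 = 0·9 + (0)·(-4) + 1·5 + 0·6 + (0)·(-3) + (-1)·(5) + 0·0 + 0·1 = 0
  c_3 = 0·9 + (-1)·(-4) + 0·5 + 0·6 + (0)·(-3) + 0·5 + 0·0 + 0·1 = 4
  c_4 = 0·9 + (0)·(-4) + 0·5 + 0·6 + (0)·(-3) + 0·5 + 1·0 + 0·1 = 0
  c_5 = 0·9 + (0)·(-4) + 0·5 + 0·6 + (0)·(-3) + 0·5 + 0·0 + 1·1 = 1
  c_6 = 0·9 + (0)·(-4) + 0·5 + 0·6 + (0)·(-3) + 1·5 + 0·0 + 0·1 = 5
  c_7 = 0·9 + (0)·(-4) + 2·5 + 1·6 + (0)·(-3) + (-2)·(5) + 0·0 + 0·1 = 6
  c_8 = (-1)·(9) + (-2)·(-4) + 0·5 + 0·6 + (0)·(-3) + 0·5 + 0·0 + 2·1 = 1
Writing each c_i in base p = 7:
  c_1 = 3 = 3·7^0
  c_2 = 0
  c_3 = 4 = 4·7^0
  c_4 = 0
  c_5 = 1 = 1·7^0
  c_6 = 5 = 5·7^0
  c_7 = 6 = 6·7^0
  c_8 = 1 = 1·7^0
p-restricted factor λ_0 = (3, 0, 4, 0, 1, 5, 6, 1)

((3, 0, 4, 0, 1, 5, 6, 1),)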